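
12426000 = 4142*3000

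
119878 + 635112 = 754990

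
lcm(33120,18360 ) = 1689120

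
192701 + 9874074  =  10066775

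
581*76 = 44156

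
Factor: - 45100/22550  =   - 2^1 = - 2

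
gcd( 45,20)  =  5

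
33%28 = 5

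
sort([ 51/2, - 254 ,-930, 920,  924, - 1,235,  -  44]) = [-930,  -  254, -44, - 1,51/2,235 , 920,924 ]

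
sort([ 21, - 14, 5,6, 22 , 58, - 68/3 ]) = [ - 68/3, - 14, 5,6,21, 22, 58 ] 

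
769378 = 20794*37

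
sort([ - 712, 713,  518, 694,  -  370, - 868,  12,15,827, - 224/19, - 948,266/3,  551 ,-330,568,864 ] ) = [  -  948, - 868, - 712, - 370, - 330, -224/19,12, 15,266/3,518,551, 568, 694,713,827,864 ] 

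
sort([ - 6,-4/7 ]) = [ - 6,-4/7 ] 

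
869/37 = 23+18/37 = 23.49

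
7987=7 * 1141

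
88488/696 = 127 + 4/29  =  127.14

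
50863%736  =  79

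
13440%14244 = 13440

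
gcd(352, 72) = 8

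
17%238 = 17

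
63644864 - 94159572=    - 30514708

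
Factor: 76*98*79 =2^3*7^2*19^1*79^1 = 588392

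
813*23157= 18826641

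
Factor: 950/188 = 475/94 = 2^ (- 1 )* 5^2*19^1*47^( - 1 )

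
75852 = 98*774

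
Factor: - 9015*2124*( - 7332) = 140392109520 =2^4 * 3^4*5^1*13^1 * 47^1*59^1 * 601^1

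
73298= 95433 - 22135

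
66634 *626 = 41712884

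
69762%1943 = 1757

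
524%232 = 60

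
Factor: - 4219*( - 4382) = 2^1 * 7^1*313^1*4219^1 = 18487658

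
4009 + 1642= 5651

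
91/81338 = 91/81338 = 0.00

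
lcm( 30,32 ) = 480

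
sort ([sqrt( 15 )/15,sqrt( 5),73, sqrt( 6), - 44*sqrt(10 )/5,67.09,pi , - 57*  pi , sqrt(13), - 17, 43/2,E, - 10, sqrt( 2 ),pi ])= [-57*pi, - 44*sqrt( 10)/5, - 17,-10,sqrt(15) /15,sqrt( 2 ) , sqrt(5 ),sqrt (6 ),E, pi,  pi, sqrt ( 13),43/2, 67.09, 73 ]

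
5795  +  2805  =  8600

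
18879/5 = 18879/5 = 3775.80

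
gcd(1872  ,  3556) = 4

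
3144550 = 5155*610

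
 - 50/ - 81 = 50/81 = 0.62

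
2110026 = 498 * 4237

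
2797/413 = 6 + 319/413 = 6.77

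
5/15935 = 1/3187  =  0.00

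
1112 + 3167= 4279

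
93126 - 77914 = 15212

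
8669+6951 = 15620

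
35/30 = 1 + 1/6 = 1.17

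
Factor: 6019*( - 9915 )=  - 3^1*5^1*13^1*463^1*661^1 = -  59678385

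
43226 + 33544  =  76770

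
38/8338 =19/4169= 0.00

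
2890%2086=804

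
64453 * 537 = 34611261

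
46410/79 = 46410/79 = 587.47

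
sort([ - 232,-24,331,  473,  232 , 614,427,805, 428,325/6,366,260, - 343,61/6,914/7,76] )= [-343,- 232,  -  24,61/6 , 325/6, 76,914/7, 232,260,331,366, 427,428 , 473,614 , 805 ] 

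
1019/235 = 1019/235 = 4.34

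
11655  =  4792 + 6863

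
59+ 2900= 2959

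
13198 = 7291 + 5907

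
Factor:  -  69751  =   - 11^1*17^1*373^1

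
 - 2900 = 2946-5846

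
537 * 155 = 83235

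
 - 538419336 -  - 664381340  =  125962004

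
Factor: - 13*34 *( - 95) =2^1 * 5^1*13^1*17^1*19^1  =  41990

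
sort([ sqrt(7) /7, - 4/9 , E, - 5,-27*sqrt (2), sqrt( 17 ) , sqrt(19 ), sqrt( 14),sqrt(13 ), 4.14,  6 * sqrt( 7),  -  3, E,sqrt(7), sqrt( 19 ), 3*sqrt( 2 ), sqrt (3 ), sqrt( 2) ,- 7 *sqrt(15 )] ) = [-27*sqrt( 2 ), - 7 * sqrt(15), -5, - 3, - 4/9, sqrt (7 ) /7, sqrt (2 ),  sqrt(3), sqrt( 7),  E, E, sqrt (13) , sqrt(14 ),sqrt(17), 4.14, 3*sqrt(  2), sqrt ( 19 ), sqrt(19 ), 6* sqrt( 7)] 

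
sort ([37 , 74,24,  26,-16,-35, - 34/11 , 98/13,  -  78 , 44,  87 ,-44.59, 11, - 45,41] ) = [ - 78,-45, - 44.59, - 35, - 16 , - 34/11,98/13, 11,24, 26,37,41,  44 , 74,87 ]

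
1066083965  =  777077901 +289006064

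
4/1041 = 4/1041 = 0.00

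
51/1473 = 17/491= 0.03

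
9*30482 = 274338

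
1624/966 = 1 + 47/69=1.68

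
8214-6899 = 1315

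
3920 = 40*98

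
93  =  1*93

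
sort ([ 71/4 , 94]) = [ 71/4,94]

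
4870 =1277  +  3593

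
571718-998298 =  - 426580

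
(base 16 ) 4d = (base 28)2L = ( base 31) 2F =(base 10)77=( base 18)45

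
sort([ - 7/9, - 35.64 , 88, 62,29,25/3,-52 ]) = [ - 52, - 35.64 , - 7/9,  25/3, 29, 62,88 ] 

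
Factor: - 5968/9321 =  - 2^4*3^(-1 )  *13^( - 1)*239^( - 1)*373^1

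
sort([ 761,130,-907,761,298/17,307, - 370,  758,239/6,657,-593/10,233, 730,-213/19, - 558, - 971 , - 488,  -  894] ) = [ - 971 ,-907, - 894,-558, - 488,-370, -593/10, -213/19, 298/17, 239/6, 130,233,307,  657,730,758, 761, 761] 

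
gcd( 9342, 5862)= 6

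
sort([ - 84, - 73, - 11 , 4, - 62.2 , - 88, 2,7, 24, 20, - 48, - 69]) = [ - 88, - 84, - 73, - 69,-62.2, - 48, - 11, 2, 4, 7 , 20, 24 ] 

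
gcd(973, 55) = 1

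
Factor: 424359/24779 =3^4 * 13^2 *31^1*71^(-1 )*349^(  -  1 )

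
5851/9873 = 5851/9873 = 0.59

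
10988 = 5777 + 5211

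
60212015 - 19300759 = 40911256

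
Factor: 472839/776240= 2^(-4)*3^1 * 5^ (-1 ) * 31^( - 1)*277^1*313^( - 1)*569^1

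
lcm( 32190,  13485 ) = 997890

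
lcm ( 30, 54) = 270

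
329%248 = 81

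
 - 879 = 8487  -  9366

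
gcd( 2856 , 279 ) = 3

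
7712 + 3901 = 11613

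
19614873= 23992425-4377552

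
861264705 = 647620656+213644049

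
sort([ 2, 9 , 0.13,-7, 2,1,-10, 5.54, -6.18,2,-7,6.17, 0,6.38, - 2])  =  [  -  10, - 7, - 7,-6.18, - 2,0, 0.13, 1,2, 2, 2,5.54,6.17,6.38,9] 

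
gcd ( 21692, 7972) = 4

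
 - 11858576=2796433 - 14655009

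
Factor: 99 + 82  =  181^1 =181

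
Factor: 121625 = 5^3*7^1*139^1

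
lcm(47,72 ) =3384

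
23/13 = 1 + 10/13 = 1.77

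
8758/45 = 8758/45=194.62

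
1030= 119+911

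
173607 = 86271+87336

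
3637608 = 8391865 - 4754257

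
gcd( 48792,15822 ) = 6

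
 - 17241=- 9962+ - 7279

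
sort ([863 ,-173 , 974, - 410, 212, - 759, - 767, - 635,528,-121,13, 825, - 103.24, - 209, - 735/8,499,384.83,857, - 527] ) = [ - 767, - 759, - 635, - 527,-410, - 209, - 173,-121, - 103.24,  -  735/8,13,212, 384.83, 499, 528,825,857,863, 974] 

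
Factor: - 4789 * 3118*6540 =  - 97655947080 = - 2^3*3^1*5^1*109^1*1559^1* 4789^1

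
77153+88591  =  165744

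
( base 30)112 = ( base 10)932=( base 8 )1644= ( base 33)s8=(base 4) 32210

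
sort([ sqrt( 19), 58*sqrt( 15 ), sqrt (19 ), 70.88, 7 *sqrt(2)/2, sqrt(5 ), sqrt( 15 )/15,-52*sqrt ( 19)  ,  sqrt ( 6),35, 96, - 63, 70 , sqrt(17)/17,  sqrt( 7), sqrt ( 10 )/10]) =[ - 52*sqrt(19),-63, sqrt( 17)/17, sqrt(15)/15 , sqrt(10)/10 , sqrt(5), sqrt ( 6 ), sqrt( 7),  sqrt(19), sqrt( 19 ),7*sqrt( 2) /2, 35, 70, 70.88, 96, 58*sqrt(15 ) ] 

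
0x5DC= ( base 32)1es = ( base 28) 1pg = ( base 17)534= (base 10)1500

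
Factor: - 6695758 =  - 2^1*3347879^1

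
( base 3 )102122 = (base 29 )AO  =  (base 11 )266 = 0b100111010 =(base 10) 314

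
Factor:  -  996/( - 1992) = 2^ ( - 1) = 1/2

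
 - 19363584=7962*( - 2432) 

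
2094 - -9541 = 11635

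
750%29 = 25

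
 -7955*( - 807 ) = 6419685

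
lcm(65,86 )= 5590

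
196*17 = 3332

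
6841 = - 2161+9002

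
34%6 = 4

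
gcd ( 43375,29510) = 5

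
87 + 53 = 140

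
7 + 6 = 13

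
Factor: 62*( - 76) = - 2^3*19^1*31^1 = -4712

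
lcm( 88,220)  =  440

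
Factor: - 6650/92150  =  - 7/97 = - 7^1*97^ ( - 1) 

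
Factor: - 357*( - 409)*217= 31684821 =3^1*7^2*17^1 * 31^1*409^1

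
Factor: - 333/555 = -3/5 = -3^1*5^(-1)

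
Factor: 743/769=743^1*769^(-1 )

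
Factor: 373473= 3^2*17^1*2441^1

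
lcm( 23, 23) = 23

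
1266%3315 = 1266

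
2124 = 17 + 2107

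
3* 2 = 6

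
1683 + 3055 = 4738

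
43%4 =3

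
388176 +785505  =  1173681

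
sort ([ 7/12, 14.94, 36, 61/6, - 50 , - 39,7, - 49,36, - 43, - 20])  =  [-50, - 49, - 43, - 39 , - 20, 7/12, 7,61/6,14.94, 36,  36]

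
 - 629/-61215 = 629/61215 = 0.01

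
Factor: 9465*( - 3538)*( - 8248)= 276202178160 = 2^4*3^1* 5^1*29^1*61^1*631^1*1031^1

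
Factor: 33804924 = 2^2*3^1*2817077^1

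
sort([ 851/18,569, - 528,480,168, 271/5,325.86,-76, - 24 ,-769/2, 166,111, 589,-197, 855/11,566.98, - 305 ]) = [ - 528, - 769/2, - 305, - 197,-76, - 24,851/18,271/5,855/11,111,166 , 168,325.86,  480,566.98,569, 589 ]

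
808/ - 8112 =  - 1 + 913/1014 =- 0.10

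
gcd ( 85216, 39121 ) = 1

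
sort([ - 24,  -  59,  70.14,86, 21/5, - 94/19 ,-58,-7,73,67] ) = [ - 59, - 58,-24,-7, - 94/19,21/5,67,70.14, 73,86 ]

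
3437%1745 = 1692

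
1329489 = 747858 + 581631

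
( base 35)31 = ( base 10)106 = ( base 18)5G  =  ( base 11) 97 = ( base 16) 6a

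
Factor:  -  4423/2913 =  - 3^( -1)*971^ ( - 1)*4423^1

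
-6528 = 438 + -6966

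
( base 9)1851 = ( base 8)2617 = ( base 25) 26N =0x58F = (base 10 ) 1423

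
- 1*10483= - 10483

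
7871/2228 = 7871/2228 = 3.53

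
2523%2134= 389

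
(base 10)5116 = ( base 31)5a1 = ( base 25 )84g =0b1001111111100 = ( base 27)70D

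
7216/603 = 11 + 583/603= 11.97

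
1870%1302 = 568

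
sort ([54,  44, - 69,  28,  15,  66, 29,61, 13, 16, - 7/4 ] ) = [  -  69,  -  7/4,13,15, 16,28,29,44, 54, 61,  66 ]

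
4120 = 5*824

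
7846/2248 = 3 + 551/1124 = 3.49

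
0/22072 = 0 = 0.00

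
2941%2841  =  100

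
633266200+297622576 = 930888776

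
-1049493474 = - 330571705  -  718921769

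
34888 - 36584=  - 1696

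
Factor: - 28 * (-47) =2^2*7^1*47^1= 1316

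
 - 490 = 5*( - 98)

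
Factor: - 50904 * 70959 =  - 3612096936 = -  2^3*3^3 * 7^2*31^1*101^1 * 109^1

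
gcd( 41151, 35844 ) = 87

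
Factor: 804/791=2^2* 3^1*7^( - 1)*67^1*113^( - 1)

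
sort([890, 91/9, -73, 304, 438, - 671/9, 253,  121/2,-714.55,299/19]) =[ - 714.55, - 671/9 , - 73,91/9, 299/19,121/2, 253,304,438,890 ]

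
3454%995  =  469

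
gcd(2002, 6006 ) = 2002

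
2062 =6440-4378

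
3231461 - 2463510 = 767951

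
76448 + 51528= 127976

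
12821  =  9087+3734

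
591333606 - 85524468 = 505809138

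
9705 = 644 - - 9061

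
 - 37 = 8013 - 8050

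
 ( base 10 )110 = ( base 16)6E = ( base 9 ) 132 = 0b1101110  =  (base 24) 4E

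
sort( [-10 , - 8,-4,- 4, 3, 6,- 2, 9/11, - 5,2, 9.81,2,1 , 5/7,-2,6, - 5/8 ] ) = [ - 10, - 8, -5, - 4,- 4, - 2, - 2, - 5/8, 5/7, 9/11,1, 2,2, 3,6,6, 9.81] 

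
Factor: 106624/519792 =8/39 = 2^3*3^( - 1 )*13^( - 1 )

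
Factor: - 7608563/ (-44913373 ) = 29^( - 1)*251^1*503^( - 1)*3079^( - 1)*30313^1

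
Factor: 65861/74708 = 67/76  =  2^( - 2) * 19^( - 1 )*67^1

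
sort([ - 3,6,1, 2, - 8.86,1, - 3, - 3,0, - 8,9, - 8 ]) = [ - 8.86, - 8, - 8, - 3, - 3, - 3,0,1,1 , 2,  6 , 9 ] 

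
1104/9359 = 1104/9359 = 0.12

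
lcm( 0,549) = 0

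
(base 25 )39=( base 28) 30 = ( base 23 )3F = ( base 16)54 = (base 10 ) 84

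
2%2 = 0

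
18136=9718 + 8418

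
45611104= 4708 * 9688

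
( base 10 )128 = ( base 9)152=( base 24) 58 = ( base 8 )200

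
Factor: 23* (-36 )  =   - 828  =  -  2^2*3^2*23^1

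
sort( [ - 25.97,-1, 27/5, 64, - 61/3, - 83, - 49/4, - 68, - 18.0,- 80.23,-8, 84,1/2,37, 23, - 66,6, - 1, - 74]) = [ - 83,-80.23, - 74, - 68  , - 66, - 25.97, - 61/3, - 18.0, - 49/4,  -  8, - 1, - 1,1/2,27/5,6, 23, 37, 64, 84]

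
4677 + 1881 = 6558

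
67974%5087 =1843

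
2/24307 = 2/24307 = 0.00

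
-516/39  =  -14 + 10/13 = - 13.23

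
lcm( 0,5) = 0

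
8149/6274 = 8149/6274 = 1.30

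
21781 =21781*1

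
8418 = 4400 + 4018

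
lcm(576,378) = 12096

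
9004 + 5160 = 14164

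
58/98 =29/49 = 0.59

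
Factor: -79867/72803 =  - 47^( - 1 )*1549^(-1 )  *79867^1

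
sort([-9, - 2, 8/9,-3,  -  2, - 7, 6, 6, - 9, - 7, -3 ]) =[ - 9, - 9, - 7, -7, - 3, - 3, - 2, - 2,8/9, 6, 6]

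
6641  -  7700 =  - 1059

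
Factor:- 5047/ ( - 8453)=7^2*79^( -1 )*103^1*107^( - 1)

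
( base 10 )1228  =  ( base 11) A17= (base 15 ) 56d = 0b10011001100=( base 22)2bi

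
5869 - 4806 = 1063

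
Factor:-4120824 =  - 2^3*3^1 * 103^1 * 1667^1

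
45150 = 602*75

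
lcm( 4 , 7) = 28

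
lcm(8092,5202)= 72828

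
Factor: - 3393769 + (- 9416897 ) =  - 12810666 = -2^1*3^1 * 11^1* 194101^1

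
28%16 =12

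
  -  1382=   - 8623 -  - 7241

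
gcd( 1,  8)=1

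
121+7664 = 7785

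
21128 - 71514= - 50386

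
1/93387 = 1/93387 = 0.00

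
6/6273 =2/2091 = 0.00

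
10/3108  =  5/1554 = 0.00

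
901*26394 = 23780994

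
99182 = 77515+21667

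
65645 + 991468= 1057113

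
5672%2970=2702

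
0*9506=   0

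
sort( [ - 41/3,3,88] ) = [ - 41/3,3, 88]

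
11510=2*5755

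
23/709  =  23/709 = 0.03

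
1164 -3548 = -2384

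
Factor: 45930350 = 2^1 *5^2*157^1*5851^1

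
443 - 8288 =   -  7845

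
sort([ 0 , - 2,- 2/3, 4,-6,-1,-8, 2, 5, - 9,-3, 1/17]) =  [-9, - 8 ,-6 , -3, - 2,  -  1,-2/3,0,  1/17,2, 4,  5 ] 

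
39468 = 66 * 598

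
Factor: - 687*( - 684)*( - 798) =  - 374986584 = - 2^3*3^4*7^1*19^2 *229^1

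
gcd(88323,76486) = 1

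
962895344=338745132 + 624150212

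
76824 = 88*873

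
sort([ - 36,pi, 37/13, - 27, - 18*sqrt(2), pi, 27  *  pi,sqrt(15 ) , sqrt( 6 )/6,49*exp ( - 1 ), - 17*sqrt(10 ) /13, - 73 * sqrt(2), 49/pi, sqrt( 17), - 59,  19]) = [ - 73*sqrt( 2),- 59, - 36, - 27, - 18*sqrt( 2), - 17*sqrt( 10 )/13, sqrt( 6 )/6 , 37/13, pi, pi,sqrt (15),  sqrt(17), 49/pi, 49*exp(-1),  19, 27*pi ]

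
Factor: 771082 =2^1* 13^1*47^1*631^1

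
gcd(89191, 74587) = 1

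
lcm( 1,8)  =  8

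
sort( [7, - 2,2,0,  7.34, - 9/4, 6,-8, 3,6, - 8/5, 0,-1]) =[ - 8,  -  9/4 ,-2,-8/5, - 1, 0,0,2,3,6, 6,7,7.34 ]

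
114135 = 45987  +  68148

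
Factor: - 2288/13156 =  - 4/23 = - 2^2 * 23^( - 1 ) 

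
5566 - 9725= - 4159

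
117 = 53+64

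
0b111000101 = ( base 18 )173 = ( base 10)453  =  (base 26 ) hb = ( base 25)I3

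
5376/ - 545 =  - 10 + 74/545 = - 9.86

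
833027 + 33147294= 33980321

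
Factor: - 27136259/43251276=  - 2^(-2)*3^( - 1 )*3604273^( - 1 ) * 27136259^1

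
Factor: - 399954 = -2^1* 3^1*191^1*349^1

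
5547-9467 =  - 3920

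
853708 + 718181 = 1571889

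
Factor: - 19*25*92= - 2^2*5^2*19^1*23^1 = -43700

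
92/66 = 46/33  =  1.39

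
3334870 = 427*7810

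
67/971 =67/971 = 0.07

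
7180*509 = 3654620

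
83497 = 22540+60957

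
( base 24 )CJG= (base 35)60Y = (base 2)1110011011000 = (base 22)f5e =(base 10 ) 7384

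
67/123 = 67/123 = 0.54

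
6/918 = 1/153 = 0.01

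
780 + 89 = 869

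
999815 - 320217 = 679598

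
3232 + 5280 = 8512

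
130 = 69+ 61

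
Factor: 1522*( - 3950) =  - 2^2*5^2* 79^1*761^1 = - 6011900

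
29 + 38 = 67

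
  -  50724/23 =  - 2206+14/23   =  -2205.39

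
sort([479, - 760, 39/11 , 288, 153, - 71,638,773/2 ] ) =[-760, - 71,  39/11 , 153,288, 773/2,479,638 ]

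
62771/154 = 407 + 93/154 = 407.60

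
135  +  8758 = 8893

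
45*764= 34380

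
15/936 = 5/312 = 0.02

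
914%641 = 273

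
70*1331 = 93170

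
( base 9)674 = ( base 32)H9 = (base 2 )1000101001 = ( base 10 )553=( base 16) 229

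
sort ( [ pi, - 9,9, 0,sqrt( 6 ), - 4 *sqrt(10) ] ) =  [  -  4 *sqrt(10), - 9,0,sqrt( 6 ), pi,  9] 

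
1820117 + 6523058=8343175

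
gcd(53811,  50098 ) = 1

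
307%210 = 97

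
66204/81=2452/3 = 817.33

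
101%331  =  101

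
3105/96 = 1035/32 = 32.34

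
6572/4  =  1643 = 1643.00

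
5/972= 5/972 = 0.01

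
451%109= 15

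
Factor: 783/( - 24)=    - 2^( - 3) *3^2*29^1=- 261/8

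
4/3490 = 2/1745 = 0.00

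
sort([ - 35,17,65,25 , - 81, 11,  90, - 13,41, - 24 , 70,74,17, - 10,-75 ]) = [ - 81, - 75, - 35, - 24,  -  13, - 10,11,17,17,25, 41,65,70, 74,  90]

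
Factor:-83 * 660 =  - 2^2*3^1*5^1 * 11^1*83^1 = - 54780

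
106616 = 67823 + 38793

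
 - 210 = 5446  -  5656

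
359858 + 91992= 451850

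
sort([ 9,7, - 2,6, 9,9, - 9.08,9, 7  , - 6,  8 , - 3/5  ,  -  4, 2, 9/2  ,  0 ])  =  [ - 9.08,-6 , - 4,-2, - 3/5, 0,2, 9/2,6,7,7,8,9,9, 9,9 ] 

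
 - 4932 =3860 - 8792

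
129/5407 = 129/5407 = 0.02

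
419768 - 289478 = 130290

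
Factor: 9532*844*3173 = 25526810384 = 2^4 * 19^1*167^1 * 211^1*2383^1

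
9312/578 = 4656/289 = 16.11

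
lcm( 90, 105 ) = 630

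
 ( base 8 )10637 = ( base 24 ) 7jn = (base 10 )4511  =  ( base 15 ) 150b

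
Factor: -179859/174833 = - 501/487 = - 3^1*167^1*487^ ( - 1)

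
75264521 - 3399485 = 71865036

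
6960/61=6960/61 = 114.10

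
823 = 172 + 651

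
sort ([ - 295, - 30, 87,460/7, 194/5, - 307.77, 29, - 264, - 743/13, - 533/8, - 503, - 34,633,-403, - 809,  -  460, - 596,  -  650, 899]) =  [ - 809, - 650, - 596, - 503, - 460, - 403 , - 307.77, - 295, - 264, - 533/8 ,  -  743/13, - 34 , - 30,  29,194/5,460/7,87, 633, 899 ]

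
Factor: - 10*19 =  -2^1*5^1*19^1 = -190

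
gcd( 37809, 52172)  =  1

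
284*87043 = 24720212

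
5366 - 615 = 4751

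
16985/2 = 16985/2  =  8492.50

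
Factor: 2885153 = 541^1 * 5333^1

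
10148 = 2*5074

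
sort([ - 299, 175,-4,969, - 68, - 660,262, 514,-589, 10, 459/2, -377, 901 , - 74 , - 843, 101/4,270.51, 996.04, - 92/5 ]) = [-843, - 660, - 589,-377, - 299, - 74, - 68, - 92/5, - 4,10, 101/4,175  ,  459/2,  262, 270.51, 514, 901, 969, 996.04] 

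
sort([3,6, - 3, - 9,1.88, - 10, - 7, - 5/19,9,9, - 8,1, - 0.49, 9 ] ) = [ - 10, - 9, - 8, - 7, - 3, - 0.49, - 5/19,1,1.88 , 3,6,  9, 9,  9 ] 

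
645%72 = 69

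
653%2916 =653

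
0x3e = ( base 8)76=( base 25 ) 2c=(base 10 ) 62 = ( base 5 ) 222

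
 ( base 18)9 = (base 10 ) 9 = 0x9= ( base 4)21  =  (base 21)9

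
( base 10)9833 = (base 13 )4625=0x2669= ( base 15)2DA8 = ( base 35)80x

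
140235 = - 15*( - 9349 )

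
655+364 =1019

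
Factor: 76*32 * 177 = 430464 = 2^7*3^1*19^1*59^1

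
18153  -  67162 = -49009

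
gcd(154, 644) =14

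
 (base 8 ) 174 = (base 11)103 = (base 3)11121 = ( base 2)1111100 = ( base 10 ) 124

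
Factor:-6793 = -6793^1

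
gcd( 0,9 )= 9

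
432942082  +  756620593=1189562675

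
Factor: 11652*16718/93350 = 2^2 * 3^1 * 5^ (  -  2)*13^1 * 643^1*971^1 * 1867^( - 1) =97399068/46675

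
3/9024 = 1/3008=0.00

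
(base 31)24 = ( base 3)2110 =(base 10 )66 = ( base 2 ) 1000010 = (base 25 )2G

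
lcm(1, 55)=55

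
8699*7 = 60893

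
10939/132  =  10939/132 =82.87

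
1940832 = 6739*288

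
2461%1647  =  814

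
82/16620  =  41/8310=0.00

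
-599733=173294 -773027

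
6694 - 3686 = 3008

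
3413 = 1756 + 1657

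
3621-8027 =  - 4406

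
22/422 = 11/211 = 0.05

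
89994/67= 1343+13/67 =1343.19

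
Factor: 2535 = 3^1*5^1* 13^2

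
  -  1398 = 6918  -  8316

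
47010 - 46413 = 597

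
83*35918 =2981194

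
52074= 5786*9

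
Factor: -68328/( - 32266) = 36/17 = 2^2*3^2*17^( - 1 )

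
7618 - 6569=1049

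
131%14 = 5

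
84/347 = 84/347 = 0.24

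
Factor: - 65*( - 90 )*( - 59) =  - 2^1*3^2 * 5^2  *  13^1 *59^1 = -  345150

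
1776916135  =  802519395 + 974396740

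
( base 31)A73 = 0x2666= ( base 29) bjs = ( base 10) 9830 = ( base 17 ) 2004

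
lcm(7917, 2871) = 261261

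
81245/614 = 81245/614  =  132.32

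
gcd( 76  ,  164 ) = 4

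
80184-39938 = 40246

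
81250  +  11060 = 92310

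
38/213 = 38/213  =  0.18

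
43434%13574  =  2712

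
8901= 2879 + 6022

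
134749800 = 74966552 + 59783248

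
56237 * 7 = 393659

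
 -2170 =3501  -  5671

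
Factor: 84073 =11^1*7643^1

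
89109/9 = 9901 = 9901.00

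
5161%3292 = 1869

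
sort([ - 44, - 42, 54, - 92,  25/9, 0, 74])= [ - 92, - 44, -42,  0, 25/9, 54, 74] 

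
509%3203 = 509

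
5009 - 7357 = -2348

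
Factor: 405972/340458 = 378/317= 2^1* 3^3*7^1*317^( - 1)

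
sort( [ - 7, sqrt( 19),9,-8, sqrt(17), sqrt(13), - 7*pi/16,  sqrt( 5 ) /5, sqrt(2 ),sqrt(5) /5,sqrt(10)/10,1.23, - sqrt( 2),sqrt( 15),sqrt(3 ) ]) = [ - 8, - 7,-sqrt( 2 ), - 7*pi/16,  sqrt(10) /10,sqrt(5) /5,  sqrt(5 ) /5,1.23,sqrt( 2),sqrt( 3),sqrt(13 ),sqrt ( 15),sqrt(17),sqrt (19),9 ]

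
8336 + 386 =8722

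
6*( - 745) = - 4470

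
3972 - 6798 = -2826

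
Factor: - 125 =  - 5^3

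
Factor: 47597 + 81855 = 129452 = 2^2*32363^1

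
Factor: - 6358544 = -2^4  *  17^1 * 97^1* 241^1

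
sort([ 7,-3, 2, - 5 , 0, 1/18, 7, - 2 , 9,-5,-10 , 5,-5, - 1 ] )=[ - 10, - 5 ,- 5, - 5, - 3, - 2,- 1, 0, 1/18, 2, 5,7,7,9 ] 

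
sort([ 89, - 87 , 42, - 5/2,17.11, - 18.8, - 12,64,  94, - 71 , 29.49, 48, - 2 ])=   [ - 87, - 71, - 18.8, - 12, - 5/2, - 2, 17.11, 29.49, 42,  48,64,89, 94] 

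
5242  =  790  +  4452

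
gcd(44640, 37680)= 240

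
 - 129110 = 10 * ( - 12911) 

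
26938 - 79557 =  -52619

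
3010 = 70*43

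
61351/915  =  67  +  46/915 = 67.05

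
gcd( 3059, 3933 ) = 437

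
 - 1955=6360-8315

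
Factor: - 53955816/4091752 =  - 3^1*7^( - 1)*31^ (  -  1)*101^1*2357^( -1)*22259^1 = -6744477/511469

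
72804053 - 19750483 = 53053570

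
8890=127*70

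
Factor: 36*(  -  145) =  - 5220 = - 2^2*3^2* 5^1*29^1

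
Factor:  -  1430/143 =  - 10 = -2^1*5^1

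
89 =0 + 89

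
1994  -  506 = 1488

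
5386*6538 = 35213668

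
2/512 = 1/256=0.00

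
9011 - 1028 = 7983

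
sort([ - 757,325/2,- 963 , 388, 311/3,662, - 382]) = [ - 963, - 757, - 382, 311/3, 325/2,388, 662 ] 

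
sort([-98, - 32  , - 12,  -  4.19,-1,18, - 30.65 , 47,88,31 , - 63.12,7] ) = [ - 98, - 63.12, - 32, - 30.65,-12, - 4.19, - 1,7, 18 , 31, 47,88 ] 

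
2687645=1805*1489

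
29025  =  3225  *9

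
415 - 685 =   -  270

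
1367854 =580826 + 787028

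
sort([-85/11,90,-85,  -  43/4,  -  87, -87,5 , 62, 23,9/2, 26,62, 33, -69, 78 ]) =[ - 87,-87, - 85, - 69, - 43/4, - 85/11,  9/2, 5,23,26,33,62,62,78,90 ] 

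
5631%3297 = 2334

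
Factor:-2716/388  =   - 7^1  =  -7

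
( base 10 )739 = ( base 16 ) 2e3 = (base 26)12B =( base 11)612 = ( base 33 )MD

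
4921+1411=6332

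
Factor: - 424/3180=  - 2^1*3^( - 1 )* 5^( - 1 ) = - 2/15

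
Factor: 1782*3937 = 7015734 = 2^1 * 3^4 *11^1 * 31^1*127^1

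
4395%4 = 3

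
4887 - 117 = 4770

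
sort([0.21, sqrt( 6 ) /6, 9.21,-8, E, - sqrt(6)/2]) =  [-8,-sqrt(6) /2, 0.21,  sqrt( 6) /6, E , 9.21] 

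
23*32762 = 753526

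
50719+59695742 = 59746461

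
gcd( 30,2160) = 30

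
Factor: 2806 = 2^1 * 23^1*61^1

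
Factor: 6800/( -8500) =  - 2^2*5^( - 1)= - 4/5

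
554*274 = 151796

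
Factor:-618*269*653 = -108556026 = -2^1*3^1 * 103^1 * 269^1*653^1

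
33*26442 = 872586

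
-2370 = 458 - 2828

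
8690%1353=572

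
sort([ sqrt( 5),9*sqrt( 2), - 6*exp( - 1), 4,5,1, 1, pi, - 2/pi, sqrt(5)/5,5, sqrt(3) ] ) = [ - 6*exp( - 1 ),-2/pi,sqrt (5) /5,1, 1, sqrt( 3 ) , sqrt(5 ), pi,  4, 5, 5, 9*sqrt( 2)]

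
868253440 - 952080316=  - 83826876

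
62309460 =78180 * 797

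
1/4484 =1/4484 =0.00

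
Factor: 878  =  2^1*439^1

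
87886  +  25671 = 113557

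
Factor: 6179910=2^1*3^1*5^1*11^1 *61^1*307^1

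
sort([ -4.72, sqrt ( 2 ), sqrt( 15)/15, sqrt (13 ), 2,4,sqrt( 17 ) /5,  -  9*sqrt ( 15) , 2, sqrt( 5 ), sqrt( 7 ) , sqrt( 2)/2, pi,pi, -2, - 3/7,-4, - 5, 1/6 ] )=[-9*sqrt(15) ,  -  5, - 4.72,-4,-2, - 3/7, 1/6, sqrt( 15 ) /15,sqrt(2)/2 , sqrt (17)/5, sqrt (2),2 , 2, sqrt(5 ),sqrt(7),pi,pi,sqrt ( 13),4 ]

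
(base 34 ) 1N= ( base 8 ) 71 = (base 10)57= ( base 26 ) 25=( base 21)2F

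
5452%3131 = 2321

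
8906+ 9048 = 17954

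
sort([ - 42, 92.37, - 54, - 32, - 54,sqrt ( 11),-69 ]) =[ - 69, - 54, - 54, - 42, - 32, sqrt(11), 92.37]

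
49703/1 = 49703 = 49703.00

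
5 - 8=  - 3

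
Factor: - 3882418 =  - 2^1 * 587^1*3307^1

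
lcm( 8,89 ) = 712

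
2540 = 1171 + 1369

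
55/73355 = 11/14671 =0.00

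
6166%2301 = 1564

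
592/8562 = 296/4281=0.07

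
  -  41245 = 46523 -87768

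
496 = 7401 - 6905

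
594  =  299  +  295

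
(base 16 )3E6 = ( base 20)29I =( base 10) 998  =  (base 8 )1746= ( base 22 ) 218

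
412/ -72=-6  +  5/18 = - 5.72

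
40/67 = 40/67 = 0.60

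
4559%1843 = 873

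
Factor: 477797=477797^1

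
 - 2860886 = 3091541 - 5952427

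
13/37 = 13/37=0.35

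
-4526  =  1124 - 5650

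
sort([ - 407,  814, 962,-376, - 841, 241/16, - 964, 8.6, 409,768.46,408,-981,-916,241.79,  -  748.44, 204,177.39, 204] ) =[ - 981, -964, - 916, - 841,-748.44,-407, - 376, 8.6, 241/16,177.39, 204, 204, 241.79, 408, 409, 768.46,814 , 962 ]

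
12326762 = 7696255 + 4630507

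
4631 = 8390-3759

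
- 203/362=-203/362 = - 0.56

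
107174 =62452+44722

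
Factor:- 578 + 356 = -222 = - 2^1*3^1*37^1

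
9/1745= 9/1745= 0.01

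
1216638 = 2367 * 514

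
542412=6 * 90402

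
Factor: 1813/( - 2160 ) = -2^(- 4 ) * 3^( - 3 )*5^( - 1 )*7^2*37^1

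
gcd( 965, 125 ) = 5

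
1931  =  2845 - 914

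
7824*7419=58046256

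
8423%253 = 74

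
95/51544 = 95/51544=0.00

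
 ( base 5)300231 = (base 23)HJB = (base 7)36345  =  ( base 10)9441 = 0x24E1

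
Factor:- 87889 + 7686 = - 80203  =  - 139^1*577^1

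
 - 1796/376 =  - 449/94 = - 4.78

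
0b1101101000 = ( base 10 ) 872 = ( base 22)1HE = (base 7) 2354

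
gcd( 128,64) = 64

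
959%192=191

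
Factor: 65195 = 5^1*13^1*17^1*59^1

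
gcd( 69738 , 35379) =3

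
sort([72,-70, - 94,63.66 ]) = [ - 94,-70,63.66,72]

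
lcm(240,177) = 14160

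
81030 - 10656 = 70374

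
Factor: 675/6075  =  3^( - 2 ) =1/9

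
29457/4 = 7364 + 1/4 = 7364.25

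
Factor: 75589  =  269^1 * 281^1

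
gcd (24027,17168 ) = 1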